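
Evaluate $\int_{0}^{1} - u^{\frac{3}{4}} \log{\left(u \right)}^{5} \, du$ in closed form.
$\frac{491520}{117649}$

Start from the elementary integral
$$J(a) = \int_{0}^{1} - u^{a} \, du = - \frac{1}{a + 1}.$$

Differentiating under the integral sign brings down a factor of $\ln u$:
$$\frac{dJ}{da} = \int_{0}^{1} - u^{a} \log{\left(u \right)} \, du = \frac{1}{\left(a + 1\right)^{2}}.$$

Repeating $5$ times in total — each differentiation brings down another $\ln u$ — gives
$$\frac{d^{5}J}{da^{5}} = \int_{0}^{1} - u^{a} \log{\left(u \right)}^{5} \, du = \frac{120}{\left(a + 1\right)^{6}},$$
and the integrand here is exactly the target integrand, so $I = \frac{120}{\left(a + 1\right)^{6}}$.

Setting $a = \frac{3}{4}$:
$$I = \frac{491520}{117649}.$$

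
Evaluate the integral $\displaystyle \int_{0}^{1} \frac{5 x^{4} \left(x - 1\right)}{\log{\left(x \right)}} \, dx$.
$\log{\left(\frac{7776}{3125} \right)}$

Replace the exponent $5$ by a parameter $a$: let $I(a) = \int_{0}^{1} \frac{5 \left(- x^{4} + x^{a}\right)}{\log{\left(x \right)}} \, dx$.

Since $\dfrac{\partial}{\partial a}\,x^{a} = x^{a} \ln x$, the $\ln x$ in the denominator cancels and
$$\frac{dI}{da} = \int_{0}^{1} 5 x^{a} \, dx = 5 \left[\frac{x^{a+1}}{a+1}\right]_0^1 = \frac{5}{a + 1}.$$

Integrating with respect to $a$ gives $I(a) = \log{\left(\frac{\left(a + 1\right)^{5}}{3125} \right)} + C$.

At $a = 4$ the integrand is identically $0$, so $I(4) = 0$. The closed form gives $0$, hence $C = 0$.

Setting $a = 5$:
$$I = \log{\left(\frac{7776}{3125} \right)}.$$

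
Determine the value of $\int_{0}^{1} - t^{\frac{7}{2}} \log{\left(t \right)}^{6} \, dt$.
$- \frac{10240}{531441}$

Start from the elementary integral
$$J(a) = \int_{0}^{1} - t^{a} \, dt = - \frac{1}{a + 1}.$$

Differentiating under the integral sign brings down a factor of $\ln t$:
$$\frac{dJ}{da} = \int_{0}^{1} - t^{a} \log{\left(t \right)} \, dt = \frac{1}{\left(a + 1\right)^{2}}.$$

Repeating $6$ times in total — each differentiation brings down another $\ln t$ — gives
$$\frac{d^{6}J}{da^{6}} = \int_{0}^{1} - t^{a} \log{\left(t \right)}^{6} \, dt = - \frac{720}{\left(a + 1\right)^{7}},$$
and the integrand here is exactly the target integrand, so $I = - \frac{720}{\left(a + 1\right)^{7}}$.

Setting $a = \frac{7}{2}$:
$$I = - \frac{10240}{531441}.$$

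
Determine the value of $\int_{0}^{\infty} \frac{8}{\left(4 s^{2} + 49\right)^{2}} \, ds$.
$\frac{\pi}{343}$

Recall the elementary integral
$$J(a) = \int_{0}^{\infty} \frac{1}{2 \left(a^{2} + s^{2}\right)} \, ds = \frac{\pi}{4 a}.$$

Differentiating under the integral sign with respect to $a$,
$$\frac{dJ}{da} = \int_{0}^{\infty} - \frac{a}{\left(a^{2} + s^{2}\right)^{2}} \, ds = - \frac{\pi}{4 a^{2}},$$
so $\int_{0}^{\infty} \frac{1}{2 \left(a^{2} + s^{2}\right)^{2}} \, ds = \frac{\pi}{8 a^{3}}$.

Setting $a = \frac{7}{2}$:
$$I = \frac{\pi}{343}.$$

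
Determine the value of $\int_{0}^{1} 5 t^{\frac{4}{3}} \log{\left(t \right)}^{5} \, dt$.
$- \frac{437400}{117649}$

Consider the simpler parametrised integral
$$J(a) = \int_{0}^{1} 5 t^{a} \, dt = \frac{5}{a + 1}.$$

Differentiating under the integral sign brings down a factor of $\ln t$:
$$\frac{dJ}{da} = \int_{0}^{1} 5 t^{a} \log{\left(t \right)} \, dt = - \frac{5}{\left(a + 1\right)^{2}}.$$

Repeating $5$ times in total — each differentiation brings down another $\ln t$ — gives
$$\frac{d^{5}J}{da^{5}} = \int_{0}^{1} 5 t^{a} \log{\left(t \right)}^{5} \, dt = - \frac{600}{\left(a + 1\right)^{6}},$$
and the integrand here is exactly the target integrand, so $I = - \frac{600}{\left(a + 1\right)^{6}}$.

Setting $a = \frac{4}{3}$:
$$I = - \frac{437400}{117649}.$$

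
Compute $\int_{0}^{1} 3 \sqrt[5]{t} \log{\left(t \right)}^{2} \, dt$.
$\frac{125}{36}$

Consider the simpler parametrised integral
$$J(a) = \int_{0}^{1} 3 t^{a} \, dt = \frac{3}{a + 1}.$$

Differentiating under the integral sign brings down a factor of $\ln t$:
$$\frac{dJ}{da} = \int_{0}^{1} 3 t^{a} \log{\left(t \right)} \, dt = - \frac{3}{\left(a + 1\right)^{2}}.$$

Repeating twice in total — each differentiation brings down another $\ln t$ — gives
$$\frac{d^{2}J}{da^{2}} = \int_{0}^{1} 3 t^{a} \log{\left(t \right)}^{2} \, dt = \frac{6}{\left(a + 1\right)^{3}},$$
and the integrand here is exactly the target integrand, so $I = \frac{6}{\left(a + 1\right)^{3}}$.

Setting $a = \frac{1}{5}$:
$$I = \frac{125}{36}.$$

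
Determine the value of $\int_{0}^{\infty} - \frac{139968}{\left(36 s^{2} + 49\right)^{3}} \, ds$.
$- \frac{4374 \pi}{16807}$

Begin with the known result
$$J(a) = \int_{0}^{\infty} - \frac{3}{a^{2} + s^{2}} \, ds = - \frac{3 \pi}{2 a}.$$

Differentiating under the integral sign with respect to $a$,
$$\frac{dJ}{da} = \int_{0}^{\infty} \frac{6 a}{\left(a^{2} + s^{2}\right)^{2}} \, ds = \frac{3 \pi}{2 a^{2}},$$
so $\int_{0}^{\infty} - \frac{3}{\left(a^{2} + s^{2}\right)^{2}} \, ds = - \frac{3 \pi}{4 a^{3}}$.

Repeating — each differentiation of $1/(s^2+a^2)^j$ produces $-2ja/(s^2+a^2)^{j+1}$ — and dividing through by $-2ja$ at each step yields, after $2$ differentiations in total,
$$\int_{0}^{\infty} - \frac{3}{\left(a^{2} + s^{2}\right)^{3}} \, ds = - \frac{9 \pi}{16 a^{5}}.$$

Setting $a = \frac{7}{6}$:
$$I = - \frac{4374 \pi}{16807}.$$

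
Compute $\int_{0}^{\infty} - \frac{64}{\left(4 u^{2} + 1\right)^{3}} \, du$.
$- 6 \pi$

Recall the elementary integral
$$J(a) = \int_{0}^{\infty} - \frac{1}{a^{2} + u^{2}} \, du = - \frac{\pi}{2 a}.$$

Differentiating under the integral sign with respect to $a$,
$$\frac{dJ}{da} = \int_{0}^{\infty} \frac{2 a}{\left(a^{2} + u^{2}\right)^{2}} \, du = \frac{\pi}{2 a^{2}},$$
so $\int_{0}^{\infty} - \frac{1}{\left(a^{2} + u^{2}\right)^{2}} \, du = - \frac{\pi}{4 a^{3}}$.

Repeating — each differentiation of $1/(u^2+a^2)^j$ produces $-2ja/(u^2+a^2)^{j+1}$ — and dividing through by $-2ja$ at each step yields, after $2$ differentiations in total,
$$\int_{0}^{\infty} - \frac{1}{\left(a^{2} + u^{2}\right)^{3}} \, du = - \frac{3 \pi}{16 a^{5}}.$$

Setting $a = \frac{1}{2}$:
$$I = - 6 \pi.$$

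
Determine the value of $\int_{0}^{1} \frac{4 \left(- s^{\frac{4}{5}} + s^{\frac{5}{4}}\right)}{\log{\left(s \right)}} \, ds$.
$- \log{\left(\frac{256}{625} \right)}$

Introduce a parameter $a$ in the exponent: let $I(a) = \int_{0}^{1} \frac{4 \left(s^{\frac{5}{4}} - s^{a}\right)}{\log{\left(s \right)}} \, ds$.

Since $\dfrac{\partial}{\partial a}\,s^{a} = s^{a} \ln s$, the $\ln s$ in the denominator cancels and
$$\frac{dI}{da} = \int_{0}^{1} -4 s^{a} \, ds = -4 \left[\frac{s^{a+1}}{a+1}\right]_0^1 = - \frac{4}{a + 1}.$$

Integrating with respect to $a$ gives $I(a) = - \log{\left(\frac{256 \left(a + 1\right)^{4}}{6561} \right)} + C$.

At $a = \frac{5}{4}$ the integrand is identically $0$, so $I(\frac{5}{4}) = 0$. The closed form gives $0$, hence $C = 0$.

Setting $a = \frac{4}{5}$:
$$I = - \log{\left(\frac{256}{625} \right)}.$$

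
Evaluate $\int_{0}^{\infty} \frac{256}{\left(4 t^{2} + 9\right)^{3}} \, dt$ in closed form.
$\frac{8 \pi}{81}$

Begin with the known result
$$J(a) = \int_{0}^{\infty} \frac{4}{a^{2} + t^{2}} \, dt = \frac{2 \pi}{a}.$$

Differentiating under the integral sign with respect to $a$,
$$\frac{dJ}{da} = \int_{0}^{\infty} - \frac{8 a}{\left(a^{2} + t^{2}\right)^{2}} \, dt = - \frac{2 \pi}{a^{2}},$$
so $\int_{0}^{\infty} \frac{4}{\left(a^{2} + t^{2}\right)^{2}} \, dt = \frac{\pi}{a^{3}}$.

Repeating — each differentiation of $1/(t^2+a^2)^j$ produces $-2ja/(t^2+a^2)^{j+1}$ — and dividing through by $-2ja$ at each step yields, after $2$ differentiations in total,
$$\int_{0}^{\infty} \frac{4}{\left(a^{2} + t^{2}\right)^{3}} \, dt = \frac{3 \pi}{4 a^{5}}.$$

Setting $a = \frac{3}{2}$:
$$I = \frac{8 \pi}{81}.$$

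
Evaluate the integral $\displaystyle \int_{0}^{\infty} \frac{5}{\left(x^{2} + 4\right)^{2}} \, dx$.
$\frac{5 \pi}{32}$

Start from the standard arctangent integral
$$J(a) = \int_{0}^{\infty} \frac{5}{a^{2} + x^{2}} \, dx = \frac{5 \pi}{2 a}.$$

Differentiating under the integral sign with respect to $a$,
$$\frac{dJ}{da} = \int_{0}^{\infty} - \frac{10 a}{\left(a^{2} + x^{2}\right)^{2}} \, dx = - \frac{5 \pi}{2 a^{2}},$$
so $\int_{0}^{\infty} \frac{5}{\left(a^{2} + x^{2}\right)^{2}} \, dx = \frac{5 \pi}{4 a^{3}}$.

Setting $a = 2$:
$$I = \frac{5 \pi}{32}.$$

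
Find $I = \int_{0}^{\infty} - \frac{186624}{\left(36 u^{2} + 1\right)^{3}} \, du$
$- 5832 \pi$

Start from the standard arctangent integral
$$J(a) = \int_{0}^{\infty} - \frac{4}{a^{2} + u^{2}} \, du = - \frac{2 \pi}{a}.$$

Differentiating under the integral sign with respect to $a$,
$$\frac{dJ}{da} = \int_{0}^{\infty} \frac{8 a}{\left(a^{2} + u^{2}\right)^{2}} \, du = \frac{2 \pi}{a^{2}},$$
so $\int_{0}^{\infty} - \frac{4}{\left(a^{2} + u^{2}\right)^{2}} \, du = - \frac{\pi}{a^{3}}$.

Repeating — each differentiation of $1/(u^2+a^2)^j$ produces $-2ja/(u^2+a^2)^{j+1}$ — and dividing through by $-2ja$ at each step yields, after $2$ differentiations in total,
$$\int_{0}^{\infty} - \frac{4}{\left(a^{2} + u^{2}\right)^{3}} \, du = - \frac{3 \pi}{4 a^{5}}.$$

Setting $a = \frac{1}{6}$:
$$I = - 5832 \pi.$$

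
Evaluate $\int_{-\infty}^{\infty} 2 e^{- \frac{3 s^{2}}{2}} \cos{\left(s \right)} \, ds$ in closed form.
$\frac{2 \sqrt{6} \sqrt{\pi}}{3 e^{\frac{1}{6}}}$

Define $I(b) = \int_{-\infty}^{\infty} 2 e^{- \frac{3 s^{2}}{2}} \cos{\left(b s \right)} \, ds$.

Differentiating under the integral sign,
$$I'(b) = \int_{-\infty}^{\infty} - 2 s e^{- \frac{3 s^{2}}{2}} \sin{\left(b s \right)} \, ds.$$

Integrate $\int_{-\infty}^{\infty} s \sin(b s)\, e^{- \frac{3 s^{2}}{2}}\, ds$ by parts with $u = \sin(b s)$ and $dv = s\, e^{- \frac{3 s^{2}}{2}}\, ds$, giving $v = - \frac{e^{- \frac{3 s^{2}}{2}}}{3}$. The boundary term vanishes and
$$\int_{-\infty}^{\infty} s \sin(b s)\, e^{- \frac{3 s^{2}}{2}}\, ds = \frac{b}{3} \int_{-\infty}^{\infty} \cos(b s)\, e^{- \frac{3 s^{2}}{2}}\, ds,$$
so $I'(b) = - \frac{b}{3}\, I(b)$.

This is a separable first-order ODE; solving with the initial condition $I(0) = \int_{-\infty}^{\infty} 2 e^{- \frac{3 s^{2}}{2}}\,ds = \frac{2 \sqrt{6} \sqrt{\pi}}{3}$ gives
$$I(b) = \frac{2 \sqrt{6} \sqrt{\pi} e^{- \frac{b^{2}}{6}}}{3}.$$

Setting $b = 1$:
$$I = \frac{2 \sqrt{6} \sqrt{\pi}}{3 e^{\frac{1}{6}}}.$$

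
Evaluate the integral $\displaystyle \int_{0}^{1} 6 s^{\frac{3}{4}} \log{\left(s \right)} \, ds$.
$- \frac{96}{49}$

Start from the elementary integral
$$J(a) = \int_{0}^{1} 6 s^{a} \, ds = \frac{6}{a + 1}.$$

Differentiating under the integral sign brings down a factor of $\ln s$:
$$\frac{dJ}{da} = \int_{0}^{1} 6 s^{a} \log{\left(s \right)} \, ds = - \frac{6}{\left(a + 1\right)^{2}}.$$

The integral on the left is $I$, so $I = - \frac{6}{\left(a + 1\right)^{2}}$.

Setting $a = \frac{3}{4}$:
$$I = - \frac{96}{49}.$$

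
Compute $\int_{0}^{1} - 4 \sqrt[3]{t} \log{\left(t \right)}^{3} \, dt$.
$\frac{243}{32}$

Consider the simpler parametrised integral
$$J(a) = \int_{0}^{1} - 4 t^{a} \, dt = - \frac{4}{a + 1}.$$

Differentiating under the integral sign brings down a factor of $\ln t$:
$$\frac{dJ}{da} = \int_{0}^{1} - 4 t^{a} \log{\left(t \right)} \, dt = \frac{4}{\left(a + 1\right)^{2}}.$$

Repeating $3$ times in total — each differentiation brings down another $\ln t$ — gives
$$\frac{d^{3}J}{da^{3}} = \int_{0}^{1} - 4 t^{a} \log{\left(t \right)}^{3} \, dt = \frac{24}{\left(a + 1\right)^{4}},$$
and the integrand here is exactly the target integrand, so $I = \frac{24}{\left(a + 1\right)^{4}}$.

Setting $a = \frac{1}{3}$:
$$I = \frac{243}{32}.$$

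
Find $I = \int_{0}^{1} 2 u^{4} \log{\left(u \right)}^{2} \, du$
$\frac{4}{125}$

Start from the elementary integral
$$J(a) = \int_{0}^{1} 2 u^{a} \, du = \frac{2}{a + 1}.$$

Differentiating under the integral sign brings down a factor of $\ln u$:
$$\frac{dJ}{da} = \int_{0}^{1} 2 u^{a} \log{\left(u \right)} \, du = - \frac{2}{\left(a + 1\right)^{2}}.$$

Repeating twice in total — each differentiation brings down another $\ln u$ — gives
$$\frac{d^{2}J}{da^{2}} = \int_{0}^{1} 2 u^{a} \log{\left(u \right)}^{2} \, du = \frac{4}{\left(a + 1\right)^{3}},$$
and the integrand here is exactly the target integrand, so $I = \frac{4}{\left(a + 1\right)^{3}}$.

Setting $a = 4$:
$$I = \frac{4}{125}.$$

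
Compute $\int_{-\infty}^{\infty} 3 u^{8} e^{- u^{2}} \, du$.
$\frac{315 \sqrt{\pi}}{16}$

Begin with the known integral
$$J(a) = \int_{-\infty}^{\infty} 3 e^{- a u^{2}} \, du = \frac{3 \sqrt{\pi}}{\sqrt{a}}.$$

Differentiating under the integral sign brings down a factor of $(-u^2)$:
$$\frac{dJ}{da} = \int_{-\infty}^{\infty} - 3 u^{2} e^{- a u^{2}} \, du = - \frac{3 \sqrt{\pi}}{2 a^{\frac{3}{2}}}.$$

Repeating $4$ times in total — each differentiation brings down another $(-u^2)$ — gives
$$\frac{d^{4}J}{da^{4}} = \int_{-\infty}^{\infty} 3 u^{8} e^{- a u^{2}} \, du = \frac{315 \sqrt{\pi}}{16 a^{\frac{9}{2}}},$$
and the integrand here is exactly the target integrand, so $I = \frac{315 \sqrt{\pi}}{16 a^{\frac{9}{2}}}$.

Setting $a = 1$:
$$I = \frac{315 \sqrt{\pi}}{16}.$$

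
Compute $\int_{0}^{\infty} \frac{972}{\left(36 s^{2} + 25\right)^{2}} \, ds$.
$\frac{81 \pi}{250}$

Start from the standard arctangent integral
$$J(a) = \int_{0}^{\infty} \frac{3}{4 \left(a^{2} + s^{2}\right)} \, ds = \frac{3 \pi}{8 a}.$$

Differentiating under the integral sign with respect to $a$,
$$\frac{dJ}{da} = \int_{0}^{\infty} - \frac{3 a}{2 \left(a^{2} + s^{2}\right)^{2}} \, ds = - \frac{3 \pi}{8 a^{2}},$$
so $\int_{0}^{\infty} \frac{3}{4 \left(a^{2} + s^{2}\right)^{2}} \, ds = \frac{3 \pi}{16 a^{3}}$.

Setting $a = \frac{5}{6}$:
$$I = \frac{81 \pi}{250}.$$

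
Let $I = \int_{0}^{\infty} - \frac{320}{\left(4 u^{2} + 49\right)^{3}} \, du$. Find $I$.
$- \frac{30 \pi}{16807}$

Begin with the known result
$$J(a) = \int_{0}^{\infty} - \frac{5}{a^{2} + u^{2}} \, du = - \frac{5 \pi}{2 a}.$$

Differentiating under the integral sign with respect to $a$,
$$\frac{dJ}{da} = \int_{0}^{\infty} \frac{10 a}{\left(a^{2} + u^{2}\right)^{2}} \, du = \frac{5 \pi}{2 a^{2}},$$
so $\int_{0}^{\infty} - \frac{5}{\left(a^{2} + u^{2}\right)^{2}} \, du = - \frac{5 \pi}{4 a^{3}}$.

Repeating — each differentiation of $1/(u^2+a^2)^j$ produces $-2ja/(u^2+a^2)^{j+1}$ — and dividing through by $-2ja$ at each step yields, after $2$ differentiations in total,
$$\int_{0}^{\infty} - \frac{5}{\left(a^{2} + u^{2}\right)^{3}} \, du = - \frac{15 \pi}{16 a^{5}}.$$

Setting $a = \frac{7}{2}$:
$$I = - \frac{30 \pi}{16807}.$$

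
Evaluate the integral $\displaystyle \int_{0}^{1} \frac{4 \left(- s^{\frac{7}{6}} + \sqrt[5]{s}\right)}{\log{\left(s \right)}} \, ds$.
$- \log{\left(\frac{17850625}{1679616} \right)}$

Consider the one-parameter family: let $I(a) = \int_{0}^{1} \frac{4 \left(\sqrt[5]{s} - s^{a}\right)}{\log{\left(s \right)}} \, ds$.

Since $\dfrac{\partial}{\partial a}\,s^{a} = s^{a} \ln s$, the $\ln s$ in the denominator cancels and
$$\frac{dI}{da} = \int_{0}^{1} -4 s^{a} \, ds = -4 \left[\frac{s^{a+1}}{a+1}\right]_0^1 = - \frac{4}{a + 1}.$$

Integrating with respect to $a$ gives $I(a) = - \log{\left(\frac{625 \left(a + 1\right)^{4}}{1296} \right)} + C$.

At $a = \frac{1}{5}$ the integrand is identically $0$, so $I(\frac{1}{5}) = 0$. The closed form gives $0$, hence $C = 0$.

Setting $a = \frac{7}{6}$:
$$I = - \log{\left(\frac{17850625}{1679616} \right)}.$$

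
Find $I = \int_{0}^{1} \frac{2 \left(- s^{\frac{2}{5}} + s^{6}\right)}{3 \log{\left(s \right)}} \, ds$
$\frac{2 \log{\left(5 \right)}}{3}$

Replace the exponent $\frac{2}{5}$ by a parameter $a$: let $I(a) = \int_{0}^{1} \frac{2 \left(s^{6} - s^{a}\right)}{3 \log{\left(s \right)}} \, ds$.

Since $\dfrac{\partial}{\partial a}\,s^{a} = s^{a} \ln s$, the $\ln s$ in the denominator cancels and
$$\frac{dI}{da} = \int_{0}^{1} - \frac{2}{3} s^{a} \, ds = - \frac{2}{3} \left[\frac{s^{a+1}}{a+1}\right]_0^1 = - \frac{2}{3 a + 3}.$$

Integrating with respect to $a$ gives $I(a) = - \frac{2 \log{\left(a + 1 \right)}}{3} + \frac{2 \log{\left(7 \right)}}{3} + C$.

At $a = 6$ the integrand is identically $0$, so $I(6) = 0$. The closed form gives $0$, hence $C = 0$.

Setting $a = \frac{2}{5}$:
$$I = \frac{2 \log{\left(5 \right)}}{3}.$$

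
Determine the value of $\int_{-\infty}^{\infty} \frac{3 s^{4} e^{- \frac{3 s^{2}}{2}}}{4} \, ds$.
$\frac{\sqrt{6} \sqrt{\pi}}{12}$

Start from the elementary integral
$$J(a) = \int_{-\infty}^{\infty} \frac{3 e^{- a s^{2}}}{4} \, ds = \frac{3 \sqrt{\pi}}{4 \sqrt{a}}.$$

Differentiating under the integral sign brings down a factor of $(-s^2)$:
$$\frac{dJ}{da} = \int_{-\infty}^{\infty} - \frac{3 s^{2} e^{- a s^{2}}}{4} \, ds = - \frac{3 \sqrt{\pi}}{8 a^{\frac{3}{2}}}.$$

Repeating twice in total — each differentiation brings down another $(-s^2)$ — gives
$$\frac{d^{2}J}{da^{2}} = \int_{-\infty}^{\infty} \frac{3 s^{4} e^{- a s^{2}}}{4} \, ds = \frac{9 \sqrt{\pi}}{16 a^{\frac{5}{2}}},$$
and the integrand here is exactly the target integrand, so $I = \frac{9 \sqrt{\pi}}{16 a^{\frac{5}{2}}}$.

Setting $a = \frac{3}{2}$:
$$I = \frac{\sqrt{6} \sqrt{\pi}}{12}.$$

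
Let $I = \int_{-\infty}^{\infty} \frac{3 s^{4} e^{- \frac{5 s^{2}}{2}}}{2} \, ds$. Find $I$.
$\frac{9 \sqrt{10} \sqrt{\pi}}{250}$

Start from the elementary integral
$$J(a) = \int_{-\infty}^{\infty} \frac{3 e^{- a s^{2}}}{2} \, ds = \frac{3 \sqrt{\pi}}{2 \sqrt{a}}.$$

Differentiating under the integral sign brings down a factor of $(-s^2)$:
$$\frac{dJ}{da} = \int_{-\infty}^{\infty} - \frac{3 s^{2} e^{- a s^{2}}}{2} \, ds = - \frac{3 \sqrt{\pi}}{4 a^{\frac{3}{2}}}.$$

Repeating twice in total — each differentiation brings down another $(-s^2)$ — gives
$$\frac{d^{2}J}{da^{2}} = \int_{-\infty}^{\infty} \frac{3 s^{4} e^{- a s^{2}}}{2} \, ds = \frac{9 \sqrt{\pi}}{8 a^{\frac{5}{2}}},$$
and the integrand here is exactly the target integrand, so $I = \frac{9 \sqrt{\pi}}{8 a^{\frac{5}{2}}}$.

Setting $a = \frac{5}{2}$:
$$I = \frac{9 \sqrt{10} \sqrt{\pi}}{250}.$$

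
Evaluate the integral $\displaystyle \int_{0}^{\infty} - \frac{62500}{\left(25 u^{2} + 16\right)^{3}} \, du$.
$- \frac{9375 \pi}{4096}$

Start from the standard arctangent integral
$$J(a) = \int_{0}^{\infty} - \frac{4}{a^{2} + u^{2}} \, du = - \frac{2 \pi}{a}.$$

Differentiating under the integral sign with respect to $a$,
$$\frac{dJ}{da} = \int_{0}^{\infty} \frac{8 a}{\left(a^{2} + u^{2}\right)^{2}} \, du = \frac{2 \pi}{a^{2}},$$
so $\int_{0}^{\infty} - \frac{4}{\left(a^{2} + u^{2}\right)^{2}} \, du = - \frac{\pi}{a^{3}}$.

Repeating — each differentiation of $1/(u^2+a^2)^j$ produces $-2ja/(u^2+a^2)^{j+1}$ — and dividing through by $-2ja$ at each step yields, after $2$ differentiations in total,
$$\int_{0}^{\infty} - \frac{4}{\left(a^{2} + u^{2}\right)^{3}} \, du = - \frac{3 \pi}{4 a^{5}}.$$

Setting $a = \frac{4}{5}$:
$$I = - \frac{9375 \pi}{4096}.$$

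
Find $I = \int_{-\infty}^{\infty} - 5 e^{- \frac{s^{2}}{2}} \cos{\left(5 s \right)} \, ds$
$- \frac{5 \sqrt{2} \sqrt{\pi}}{e^{\frac{25}{2}}}$

Let $b$ denote the cosine frequency and define $I(b) = \int_{-\infty}^{\infty} - 5 e^{- \frac{s^{2}}{2}} \cos{\left(b s \right)} \, ds$.

Differentiating under the integral sign,
$$I'(b) = \int_{-\infty}^{\infty} 5 s e^{- \frac{s^{2}}{2}} \sin{\left(b s \right)} \, ds.$$

Integrate $\int_{-\infty}^{\infty} s \sin(b s)\, e^{- \frac{s^{2}}{2}}\, ds$ by parts with $u = \sin(b s)$ and $dv = s\, e^{- \frac{s^{2}}{2}}\, ds$, giving $v = - e^{- \frac{s^{2}}{2}}$. The boundary term vanishes and
$$\int_{-\infty}^{\infty} s \sin(b s)\, e^{- \frac{s^{2}}{2}}\, ds = b \int_{-\infty}^{\infty} \cos(b s)\, e^{- \frac{s^{2}}{2}}\, ds,$$
so $I'(b) = - b\, I(b)$.

This is a separable first-order ODE; solving with the initial condition $I(0) = \int_{-\infty}^{\infty} - 5 e^{- \frac{s^{2}}{2}}\,ds = - 5 \sqrt{2} \sqrt{\pi}$ gives
$$I(b) = - 5 \sqrt{2} \sqrt{\pi} e^{- \frac{b^{2}}{2}}.$$

Setting $b = 5$:
$$I = - \frac{5 \sqrt{2} \sqrt{\pi}}{e^{\frac{25}{2}}}.$$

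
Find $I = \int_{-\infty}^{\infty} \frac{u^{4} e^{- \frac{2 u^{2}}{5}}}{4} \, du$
$\frac{75 \sqrt{10} \sqrt{\pi}}{128}$

Begin with the known integral
$$J(a) = \int_{-\infty}^{\infty} \frac{e^{- a u^{2}}}{4} \, du = \frac{\sqrt{\pi}}{4 \sqrt{a}}.$$

Differentiating under the integral sign brings down a factor of $(-u^2)$:
$$\frac{dJ}{da} = \int_{-\infty}^{\infty} - \frac{u^{2} e^{- a u^{2}}}{4} \, du = - \frac{\sqrt{\pi}}{8 a^{\frac{3}{2}}}.$$

Repeating twice in total — each differentiation brings down another $(-u^2)$ — gives
$$\frac{d^{2}J}{da^{2}} = \int_{-\infty}^{\infty} \frac{u^{4} e^{- a u^{2}}}{4} \, du = \frac{3 \sqrt{\pi}}{16 a^{\frac{5}{2}}},$$
and the integrand here is exactly the target integrand, so $I = \frac{3 \sqrt{\pi}}{16 a^{\frac{5}{2}}}$.

Setting $a = \frac{2}{5}$:
$$I = \frac{75 \sqrt{10} \sqrt{\pi}}{128}.$$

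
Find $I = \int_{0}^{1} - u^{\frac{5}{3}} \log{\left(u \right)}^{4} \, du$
$- \frac{729}{4096}$

Consider the simpler parametrised integral
$$J(a) = \int_{0}^{1} - u^{a} \, du = - \frac{1}{a + 1}.$$

Differentiating under the integral sign brings down a factor of $\ln u$:
$$\frac{dJ}{da} = \int_{0}^{1} - u^{a} \log{\left(u \right)} \, du = \frac{1}{\left(a + 1\right)^{2}}.$$

Repeating $4$ times in total — each differentiation brings down another $\ln u$ — gives
$$\frac{d^{4}J}{da^{4}} = \int_{0}^{1} - u^{a} \log{\left(u \right)}^{4} \, du = - \frac{24}{\left(a + 1\right)^{5}},$$
and the integrand here is exactly the target integrand, so $I = - \frac{24}{\left(a + 1\right)^{5}}$.

Setting $a = \frac{5}{3}$:
$$I = - \frac{729}{4096}.$$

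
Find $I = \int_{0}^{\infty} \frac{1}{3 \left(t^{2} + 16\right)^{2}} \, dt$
$\frac{\pi}{768}$

Begin with the known result
$$J(a) = \int_{0}^{\infty} \frac{1}{3 \left(a^{2} + t^{2}\right)} \, dt = \frac{\pi}{6 a}.$$

Differentiating under the integral sign with respect to $a$,
$$\frac{dJ}{da} = \int_{0}^{\infty} - \frac{2 a}{3 \left(a^{2} + t^{2}\right)^{2}} \, dt = - \frac{\pi}{6 a^{2}},$$
so $\int_{0}^{\infty} \frac{1}{3 \left(a^{2} + t^{2}\right)^{2}} \, dt = \frac{\pi}{12 a^{3}}$.

Setting $a = 4$:
$$I = \frac{\pi}{768}.$$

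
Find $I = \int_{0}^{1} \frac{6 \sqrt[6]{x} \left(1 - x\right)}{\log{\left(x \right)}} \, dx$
$- \log{\left(\frac{4826809}{117649} \right)}$

Consider the one-parameter family: let $I(a) = \int_{0}^{1} \frac{6 \left(\sqrt[6]{x} - x^{a}\right)}{\log{\left(x \right)}} \, dx$.

Since $\dfrac{\partial}{\partial a}\,x^{a} = x^{a} \ln x$, the $\ln x$ in the denominator cancels and
$$\frac{dI}{da} = \int_{0}^{1} -6 x^{a} \, dx = -6 \left[\frac{x^{a+1}}{a+1}\right]_0^1 = - \frac{6}{a + 1}.$$

Integrating with respect to $a$ gives $I(a) = - \log{\left(\frac{46656 \left(a + 1\right)^{6}}{117649} \right)} + C$.

At $a = \frac{1}{6}$ the integrand is identically $0$, so $I(\frac{1}{6}) = 0$. The closed form gives $0$, hence $C = 0$.

Setting $a = \frac{7}{6}$:
$$I = - \log{\left(\frac{4826809}{117649} \right)}.$$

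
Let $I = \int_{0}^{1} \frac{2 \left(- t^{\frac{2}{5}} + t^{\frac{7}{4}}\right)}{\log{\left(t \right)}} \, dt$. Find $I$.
$- \log{\left(\frac{784}{3025} \right)}$

Replace the exponent $\frac{2}{5}$ by a parameter $a$: let $I(a) = \int_{0}^{1} \frac{2 \left(t^{\frac{7}{4}} - t^{a}\right)}{\log{\left(t \right)}} \, dt$.

Since $\dfrac{\partial}{\partial a}\,t^{a} = t^{a} \ln t$, the $\ln t$ in the denominator cancels and
$$\frac{dI}{da} = \int_{0}^{1} -2 t^{a} \, dt = -2 \left[\frac{t^{a+1}}{a+1}\right]_0^1 = - \frac{2}{a + 1}.$$

Integrating with respect to $a$ gives $I(a) = - \log{\left(\frac{16 \left(a + 1\right)^{2}}{121} \right)} + C$.

At $a = \frac{7}{4}$ the integrand is identically $0$, so $I(\frac{7}{4}) = 0$. The closed form gives $0$, hence $C = 0$.

Setting $a = \frac{2}{5}$:
$$I = - \log{\left(\frac{784}{3025} \right)}.$$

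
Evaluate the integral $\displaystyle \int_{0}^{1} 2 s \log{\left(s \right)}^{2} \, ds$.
$\frac{1}{2}$

Start from the elementary integral
$$J(a) = \int_{0}^{1} 2 s^{a} \, ds = \frac{2}{a + 1}.$$

Differentiating under the integral sign brings down a factor of $\ln s$:
$$\frac{dJ}{da} = \int_{0}^{1} 2 s^{a} \log{\left(s \right)} \, ds = - \frac{2}{\left(a + 1\right)^{2}}.$$

Repeating twice in total — each differentiation brings down another $\ln s$ — gives
$$\frac{d^{2}J}{da^{2}} = \int_{0}^{1} 2 s^{a} \log{\left(s \right)}^{2} \, ds = \frac{4}{\left(a + 1\right)^{3}},$$
and the integrand here is exactly the target integrand, so $I = \frac{4}{\left(a + 1\right)^{3}}$.

Setting $a = 1$:
$$I = \frac{1}{2}.$$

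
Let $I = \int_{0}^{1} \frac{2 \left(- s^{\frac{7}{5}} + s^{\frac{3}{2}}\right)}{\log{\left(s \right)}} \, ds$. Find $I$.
$\log{\left(\frac{625}{576} \right)}$

Replace the exponent $\frac{3}{2}$ by a parameter $a$: let $I(a) = \int_{0}^{1} \frac{2 \left(- s^{\frac{7}{5}} + s^{a}\right)}{\log{\left(s \right)}} \, ds$.

Since $\dfrac{\partial}{\partial a}\,s^{a} = s^{a} \ln s$, the $\ln s$ in the denominator cancels and
$$\frac{dI}{da} = \int_{0}^{1} 2 s^{a} \, ds = 2 \left[\frac{s^{a+1}}{a+1}\right]_0^1 = \frac{2}{a + 1}.$$

Integrating with respect to $a$ gives $I(a) = \log{\left(\frac{25 \left(a + 1\right)^{2}}{144} \right)} + C$.

At $a = \frac{7}{5}$ the integrand is identically $0$, so $I(\frac{7}{5}) = 0$. The closed form gives $0$, hence $C = 0$.

Setting $a = \frac{3}{2}$:
$$I = \log{\left(\frac{625}{576} \right)}.$$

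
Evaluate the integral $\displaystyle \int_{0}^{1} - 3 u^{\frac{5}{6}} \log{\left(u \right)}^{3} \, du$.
$\frac{23328}{14641}$

Start from the elementary integral
$$J(a) = \int_{0}^{1} - 3 u^{a} \, du = - \frac{3}{a + 1}.$$

Differentiating under the integral sign brings down a factor of $\ln u$:
$$\frac{dJ}{da} = \int_{0}^{1} - 3 u^{a} \log{\left(u \right)} \, du = \frac{3}{\left(a + 1\right)^{2}}.$$

Repeating $3$ times in total — each differentiation brings down another $\ln u$ — gives
$$\frac{d^{3}J}{da^{3}} = \int_{0}^{1} - 3 u^{a} \log{\left(u \right)}^{3} \, du = \frac{18}{\left(a + 1\right)^{4}},$$
and the integrand here is exactly the target integrand, so $I = \frac{18}{\left(a + 1\right)^{4}}$.

Setting $a = \frac{5}{6}$:
$$I = \frac{23328}{14641}.$$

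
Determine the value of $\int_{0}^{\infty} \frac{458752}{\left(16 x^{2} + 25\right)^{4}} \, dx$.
$\frac{3584 \pi}{15625}$

Begin with the known result
$$J(a) = \int_{0}^{\infty} \frac{7}{a^{2} + x^{2}} \, dx = \frac{7 \pi}{2 a}.$$

Differentiating under the integral sign with respect to $a$,
$$\frac{dJ}{da} = \int_{0}^{\infty} - \frac{14 a}{\left(a^{2} + x^{2}\right)^{2}} \, dx = - \frac{7 \pi}{2 a^{2}},$$
so $\int_{0}^{\infty} \frac{7}{\left(a^{2} + x^{2}\right)^{2}} \, dx = \frac{7 \pi}{4 a^{3}}$.

Repeating — each differentiation of $1/(x^2+a^2)^j$ produces $-2ja/(x^2+a^2)^{j+1}$ — and dividing through by $-2ja$ at each step yields, after $3$ differentiations in total,
$$\int_{0}^{\infty} \frac{7}{\left(a^{2} + x^{2}\right)^{4}} \, dx = \frac{35 \pi}{32 a^{7}}.$$

Setting $a = \frac{5}{4}$:
$$I = \frac{3584 \pi}{15625}.$$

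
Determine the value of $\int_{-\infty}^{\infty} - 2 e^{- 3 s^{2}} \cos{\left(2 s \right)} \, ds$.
$- \frac{2 \sqrt{3} \sqrt{\pi}}{3 e^{\frac{1}{3}}}$

Define $I(b) = \int_{-\infty}^{\infty} - 2 e^{- 3 s^{2}} \cos{\left(b s \right)} \, ds$.

Differentiating under the integral sign,
$$I'(b) = \int_{-\infty}^{\infty} 2 s e^{- 3 s^{2}} \sin{\left(b s \right)} \, ds.$$

Integrate $\int_{-\infty}^{\infty} s \sin(b s)\, e^{- 3 s^{2}}\, ds$ by parts with $u = \sin(b s)$ and $dv = s\, e^{- 3 s^{2}}\, ds$, giving $v = - \frac{e^{- 3 s^{2}}}{6}$. The boundary term vanishes and
$$\int_{-\infty}^{\infty} s \sin(b s)\, e^{- 3 s^{2}}\, ds = \frac{b}{6} \int_{-\infty}^{\infty} \cos(b s)\, e^{- 3 s^{2}}\, ds,$$
so $I'(b) = - \frac{b}{6}\, I(b)$.

This is a separable first-order ODE; solving with the initial condition $I(0) = \int_{-\infty}^{\infty} - 2 e^{- 3 s^{2}}\,ds = - \frac{2 \sqrt{3} \sqrt{\pi}}{3}$ gives
$$I(b) = - \frac{2 \sqrt{3} \sqrt{\pi} e^{- \frac{b^{2}}{12}}}{3}.$$

Setting $b = 2$:
$$I = - \frac{2 \sqrt{3} \sqrt{\pi}}{3 e^{\frac{1}{3}}}.$$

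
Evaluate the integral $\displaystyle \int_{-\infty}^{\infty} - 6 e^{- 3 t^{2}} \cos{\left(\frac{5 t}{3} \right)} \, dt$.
$- \frac{2 \sqrt{3} \sqrt{\pi}}{e^{\frac{25}{108}}}$

Let $b$ denote the cosine frequency and define $I(b) = \int_{-\infty}^{\infty} - 6 e^{- 3 t^{2}} \cos{\left(b t \right)} \, dt$.

Differentiating under the integral sign,
$$I'(b) = \int_{-\infty}^{\infty} 6 t e^{- 3 t^{2}} \sin{\left(b t \right)} \, dt.$$

Integrate $\int_{-\infty}^{\infty} t \sin(b t)\, e^{- 3 t^{2}}\, dt$ by parts with $u = \sin(b t)$ and $dv = t\, e^{- 3 t^{2}}\, dt$, giving $v = - \frac{e^{- 3 t^{2}}}{6}$. The boundary term vanishes and
$$\int_{-\infty}^{\infty} t \sin(b t)\, e^{- 3 t^{2}}\, dt = \frac{b}{6} \int_{-\infty}^{\infty} \cos(b t)\, e^{- 3 t^{2}}\, dt,$$
so $I'(b) = - \frac{b}{6}\, I(b)$.

This is a separable first-order ODE; solving with the initial condition $I(0) = \int_{-\infty}^{\infty} - 6 e^{- 3 t^{2}}\,dt = - 2 \sqrt{3} \sqrt{\pi}$ gives
$$I(b) = - 2 \sqrt{3} \sqrt{\pi} e^{- \frac{b^{2}}{12}}.$$

Setting $b = \frac{5}{3}$:
$$I = - \frac{2 \sqrt{3} \sqrt{\pi}}{e^{\frac{25}{108}}}.$$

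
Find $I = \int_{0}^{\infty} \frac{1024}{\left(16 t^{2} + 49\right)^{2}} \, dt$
$\frac{64 \pi}{343}$

Begin with the known result
$$J(a) = \int_{0}^{\infty} \frac{4}{a^{2} + t^{2}} \, dt = \frac{2 \pi}{a}.$$

Differentiating under the integral sign with respect to $a$,
$$\frac{dJ}{da} = \int_{0}^{\infty} - \frac{8 a}{\left(a^{2} + t^{2}\right)^{2}} \, dt = - \frac{2 \pi}{a^{2}},$$
so $\int_{0}^{\infty} \frac{4}{\left(a^{2} + t^{2}\right)^{2}} \, dt = \frac{\pi}{a^{3}}$.

Setting $a = \frac{7}{4}$:
$$I = \frac{64 \pi}{343}.$$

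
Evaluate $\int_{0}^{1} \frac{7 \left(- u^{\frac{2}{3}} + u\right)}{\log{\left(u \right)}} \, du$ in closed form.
$\log{\left(\frac{279936}{78125} \right)}$

Introduce a parameter $a$ in the exponent: let $I(a) = \int_{0}^{1} \frac{7 \left(u - u^{a}\right)}{\log{\left(u \right)}} \, du$.

Since $\dfrac{\partial}{\partial a}\,u^{a} = u^{a} \ln u$, the $\ln u$ in the denominator cancels and
$$\frac{dI}{da} = \int_{0}^{1} -7 u^{a} \, du = -7 \left[\frac{u^{a+1}}{a+1}\right]_0^1 = - \frac{7}{a + 1}.$$

Integrating with respect to $a$ gives $I(a) = \log{\left(\frac{128}{\left(a + 1\right)^{7}} \right)} + C$.

At $a = 1$ the integrand is identically $0$, so $I(1) = 0$. The closed form gives $0$, hence $C = 0$.

Setting $a = \frac{2}{3}$:
$$I = \log{\left(\frac{279936}{78125} \right)}.$$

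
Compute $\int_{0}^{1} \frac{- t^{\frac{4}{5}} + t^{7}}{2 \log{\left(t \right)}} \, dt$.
$\log{\left(\frac{2 \sqrt{10}}{3} \right)}$

Replace the exponent $\frac{4}{5}$ by a parameter $a$: let $I(a) = \int_{0}^{1} \frac{t^{7} - t^{a}}{2 \log{\left(t \right)}} \, dt$.

Since $\dfrac{\partial}{\partial a}\,t^{a} = t^{a} \ln t$, the $\ln t$ in the denominator cancels and
$$\frac{dI}{da} = \int_{0}^{1} - \frac{1}{2} t^{a} \, dt = - \frac{1}{2} \left[\frac{t^{a+1}}{a+1}\right]_0^1 = - \frac{1}{2 a + 2}.$$

Integrating with respect to $a$ gives $I(a) = - \frac{\log{\left(a + 1 \right)}}{2} + \frac{3 \log{\left(2 \right)}}{2} + C$.

At $a = 7$ the integrand is identically $0$, so $I(7) = 0$. The closed form gives $0$, hence $C = 0$.

Setting $a = \frac{4}{5}$:
$$I = \log{\left(\frac{2 \sqrt{10}}{3} \right)}.$$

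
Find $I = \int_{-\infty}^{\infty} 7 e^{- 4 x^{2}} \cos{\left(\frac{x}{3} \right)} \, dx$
$\frac{7 \sqrt{\pi}}{2 e^{\frac{1}{144}}}$

Treat the cosine frequency as a parameter and define $I(b) = \int_{-\infty}^{\infty} 7 e^{- 4 x^{2}} \cos{\left(b x \right)} \, dx$.

Differentiating under the integral sign,
$$I'(b) = \int_{-\infty}^{\infty} - 7 x e^{- 4 x^{2}} \sin{\left(b x \right)} \, dx.$$

Integrate $\int_{-\infty}^{\infty} x \sin(b x)\, e^{- 4 x^{2}}\, dx$ by parts with $u = \sin(b x)$ and $dv = x\, e^{- 4 x^{2}}\, dx$, giving $v = - \frac{e^{- 4 x^{2}}}{8}$. The boundary term vanishes and
$$\int_{-\infty}^{\infty} x \sin(b x)\, e^{- 4 x^{2}}\, dx = \frac{b}{8} \int_{-\infty}^{\infty} \cos(b x)\, e^{- 4 x^{2}}\, dx,$$
so $I'(b) = - \frac{b}{8}\, I(b)$.

This is a separable first-order ODE; solving with the initial condition $I(0) = \int_{-\infty}^{\infty} 7 e^{- 4 x^{2}}\,dx = \frac{7 \sqrt{\pi}}{2}$ gives
$$I(b) = \frac{7 \sqrt{\pi} e^{- \frac{b^{2}}{16}}}{2}.$$

Setting $b = \frac{1}{3}$:
$$I = \frac{7 \sqrt{\pi}}{2 e^{\frac{1}{144}}}.$$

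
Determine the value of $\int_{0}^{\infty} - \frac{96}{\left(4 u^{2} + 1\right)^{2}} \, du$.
$- 12 \pi$

Recall the elementary integral
$$J(a) = \int_{0}^{\infty} - \frac{6}{a^{2} + u^{2}} \, du = - \frac{3 \pi}{a}.$$

Differentiating under the integral sign with respect to $a$,
$$\frac{dJ}{da} = \int_{0}^{\infty} \frac{12 a}{\left(a^{2} + u^{2}\right)^{2}} \, du = \frac{3 \pi}{a^{2}},$$
so $\int_{0}^{\infty} - \frac{6}{\left(a^{2} + u^{2}\right)^{2}} \, du = - \frac{3 \pi}{2 a^{3}}$.

Setting $a = \frac{1}{2}$:
$$I = - 12 \pi.$$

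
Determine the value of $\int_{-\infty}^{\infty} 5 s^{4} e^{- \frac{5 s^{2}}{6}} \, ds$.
$\frac{27 \sqrt{30} \sqrt{\pi}}{25}$

Consider the simpler parametrised integral
$$J(a) = \int_{-\infty}^{\infty} 5 e^{- a s^{2}} \, ds = \frac{5 \sqrt{\pi}}{\sqrt{a}}.$$

Differentiating under the integral sign brings down a factor of $(-s^2)$:
$$\frac{dJ}{da} = \int_{-\infty}^{\infty} - 5 s^{2} e^{- a s^{2}} \, ds = - \frac{5 \sqrt{\pi}}{2 a^{\frac{3}{2}}}.$$

Repeating twice in total — each differentiation brings down another $(-s^2)$ — gives
$$\frac{d^{2}J}{da^{2}} = \int_{-\infty}^{\infty} 5 s^{4} e^{- a s^{2}} \, ds = \frac{15 \sqrt{\pi}}{4 a^{\frac{5}{2}}},$$
and the integrand here is exactly the target integrand, so $I = \frac{15 \sqrt{\pi}}{4 a^{\frac{5}{2}}}$.

Setting $a = \frac{5}{6}$:
$$I = \frac{27 \sqrt{30} \sqrt{\pi}}{25}.$$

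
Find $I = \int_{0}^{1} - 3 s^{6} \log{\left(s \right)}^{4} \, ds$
$- \frac{72}{16807}$

Begin with the known integral
$$J(a) = \int_{0}^{1} - 3 s^{a} \, ds = - \frac{3}{a + 1}.$$

Differentiating under the integral sign brings down a factor of $\ln s$:
$$\frac{dJ}{da} = \int_{0}^{1} - 3 s^{a} \log{\left(s \right)} \, ds = \frac{3}{\left(a + 1\right)^{2}}.$$

Repeating $4$ times in total — each differentiation brings down another $\ln s$ — gives
$$\frac{d^{4}J}{da^{4}} = \int_{0}^{1} - 3 s^{a} \log{\left(s \right)}^{4} \, ds = - \frac{72}{\left(a + 1\right)^{5}},$$
and the integrand here is exactly the target integrand, so $I = - \frac{72}{\left(a + 1\right)^{5}}$.

Setting $a = 6$:
$$I = - \frac{72}{16807}.$$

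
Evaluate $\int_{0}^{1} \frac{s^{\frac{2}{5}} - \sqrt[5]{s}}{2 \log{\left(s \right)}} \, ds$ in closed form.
$- \log{\left(6 \right)} + \frac{\log{\left(42 \right)}}{2}$

Introduce a parameter $a$ in the exponent: let $I(a) = \int_{0}^{1} \frac{- \sqrt[5]{s} + s^{a}}{2 \log{\left(s \right)}} \, ds$.

Since $\dfrac{\partial}{\partial a}\,s^{a} = s^{a} \ln s$, the $\ln s$ in the denominator cancels and
$$\frac{dI}{da} = \int_{0}^{1} \frac{1}{2} s^{a} \, ds = \frac{1}{2} \left[\frac{s^{a+1}}{a+1}\right]_0^1 = \frac{1}{2 \left(a + 1\right)}.$$

Integrating with respect to $a$ gives $I(a) = \log{\left(\frac{\sqrt{30} \sqrt{a + 1}}{6} \right)} + C$.

At $a = \frac{1}{5}$ the integrand is identically $0$, so $I(\frac{1}{5}) = 0$. The closed form gives $0$, hence $C = 0$.

Setting $a = \frac{2}{5}$:
$$I = - \log{\left(6 \right)} + \frac{\log{\left(42 \right)}}{2}.$$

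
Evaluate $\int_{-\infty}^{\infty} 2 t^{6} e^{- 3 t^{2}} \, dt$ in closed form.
$\frac{5 \sqrt{3} \sqrt{\pi}}{108}$

Consider the simpler parametrised integral
$$J(a) = \int_{-\infty}^{\infty} 2 e^{- a t^{2}} \, dt = \frac{2 \sqrt{\pi}}{\sqrt{a}}.$$

Differentiating under the integral sign brings down a factor of $(-t^2)$:
$$\frac{dJ}{da} = \int_{-\infty}^{\infty} - 2 t^{2} e^{- a t^{2}} \, dt = - \frac{\sqrt{\pi}}{a^{\frac{3}{2}}}.$$

Repeating $3$ times in total — each differentiation brings down another $(-t^2)$ — gives
$$\frac{d^{3}J}{da^{3}} = \int_{-\infty}^{\infty} - 2 t^{6} e^{- a t^{2}} \, dt = - \frac{15 \sqrt{\pi}}{4 a^{\frac{7}{2}}},$$
and the integrand here is $(-1)^{3}$ times the target integrand, so $I = (-1)^{3}\,\frac{d^{3}J}{da^{3}} = \frac{15 \sqrt{\pi}}{4 a^{\frac{7}{2}}}$.

Setting $a = 3$:
$$I = \frac{5 \sqrt{3} \sqrt{\pi}}{108}.$$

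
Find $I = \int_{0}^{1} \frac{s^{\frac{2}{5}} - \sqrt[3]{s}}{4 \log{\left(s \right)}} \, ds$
$\log{\left(\frac{\sqrt{2} \sqrt[4]{21} \cdot 5^{\frac{3}{4}}}{10} \right)}$

Replace the exponent $\frac{1}{3}$ by a parameter $a$: let $I(a) = \int_{0}^{1} \frac{s^{\frac{2}{5}} - s^{a}}{4 \log{\left(s \right)}} \, ds$.

Since $\dfrac{\partial}{\partial a}\,s^{a} = s^{a} \ln s$, the $\ln s$ in the denominator cancels and
$$\frac{dI}{da} = \int_{0}^{1} - \frac{1}{4} s^{a} \, ds = - \frac{1}{4} \left[\frac{s^{a+1}}{a+1}\right]_0^1 = - \frac{1}{4 a + 4}.$$

Integrating with respect to $a$ gives $I(a) = - \frac{\log{\left(a + 1 \right)}}{4} - \frac{\log{\left(5 \right)}}{4} + \frac{\log{\left(7 \right)}}{4} + C$.

At $a = \frac{2}{5}$ the integrand is identically $0$, so $I(\frac{2}{5}) = 0$. The closed form gives $0$, hence $C = 0$.

Setting $a = \frac{1}{3}$:
$$I = \log{\left(\frac{\sqrt{2} \sqrt[4]{21} \cdot 5^{\frac{3}{4}}}{10} \right)}.$$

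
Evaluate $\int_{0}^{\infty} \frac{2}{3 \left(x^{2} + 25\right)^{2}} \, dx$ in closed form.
$\frac{\pi}{750}$

Begin with the known result
$$J(a) = \int_{0}^{\infty} \frac{2}{3 \left(a^{2} + x^{2}\right)} \, dx = \frac{\pi}{3 a}.$$

Differentiating under the integral sign with respect to $a$,
$$\frac{dJ}{da} = \int_{0}^{\infty} - \frac{4 a}{3 \left(a^{2} + x^{2}\right)^{2}} \, dx = - \frac{\pi}{3 a^{2}},$$
so $\int_{0}^{\infty} \frac{2}{3 \left(a^{2} + x^{2}\right)^{2}} \, dx = \frac{\pi}{6 a^{3}}$.

Setting $a = 5$:
$$I = \frac{\pi}{750}.$$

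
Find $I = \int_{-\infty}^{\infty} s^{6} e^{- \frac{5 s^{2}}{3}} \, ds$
$\frac{81 \sqrt{15} \sqrt{\pi}}{1000}$

Begin with the known integral
$$J(a) = \int_{-\infty}^{\infty} e^{- a s^{2}} \, ds = \frac{\sqrt{\pi}}{\sqrt{a}}.$$

Differentiating under the integral sign brings down a factor of $(-s^2)$:
$$\frac{dJ}{da} = \int_{-\infty}^{\infty} - s^{2} e^{- a s^{2}} \, ds = - \frac{\sqrt{\pi}}{2 a^{\frac{3}{2}}}.$$

Repeating $3$ times in total — each differentiation brings down another $(-s^2)$ — gives
$$\frac{d^{3}J}{da^{3}} = \int_{-\infty}^{\infty} - s^{6} e^{- a s^{2}} \, ds = - \frac{15 \sqrt{\pi}}{8 a^{\frac{7}{2}}},$$
and the integrand here is $(-1)^{3}$ times the target integrand, so $I = (-1)^{3}\,\frac{d^{3}J}{da^{3}} = \frac{15 \sqrt{\pi}}{8 a^{\frac{7}{2}}}$.

Setting $a = \frac{5}{3}$:
$$I = \frac{81 \sqrt{15} \sqrt{\pi}}{1000}.$$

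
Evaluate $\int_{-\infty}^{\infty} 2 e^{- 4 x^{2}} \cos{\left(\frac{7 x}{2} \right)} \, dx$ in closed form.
$\frac{\sqrt{\pi}}{e^{\frac{49}{64}}}$

Treat the cosine frequency as a parameter and define $I(b) = \int_{-\infty}^{\infty} 2 e^{- 4 x^{2}} \cos{\left(b x \right)} \, dx$.

Differentiating under the integral sign,
$$I'(b) = \int_{-\infty}^{\infty} - 2 x e^{- 4 x^{2}} \sin{\left(b x \right)} \, dx.$$

Integrate $\int_{-\infty}^{\infty} x \sin(b x)\, e^{- 4 x^{2}}\, dx$ by parts with $u = \sin(b x)$ and $dv = x\, e^{- 4 x^{2}}\, dx$, giving $v = - \frac{e^{- 4 x^{2}}}{8}$. The boundary term vanishes and
$$\int_{-\infty}^{\infty} x \sin(b x)\, e^{- 4 x^{2}}\, dx = \frac{b}{8} \int_{-\infty}^{\infty} \cos(b x)\, e^{- 4 x^{2}}\, dx,$$
so $I'(b) = - \frac{b}{8}\, I(b)$.

This is a separable first-order ODE; solving with the initial condition $I(0) = \int_{-\infty}^{\infty} 2 e^{- 4 x^{2}}\,dx = \sqrt{\pi}$ gives
$$I(b) = \sqrt{\pi} e^{- \frac{b^{2}}{16}}.$$

Setting $b = \frac{7}{2}$:
$$I = \frac{\sqrt{\pi}}{e^{\frac{49}{64}}}.$$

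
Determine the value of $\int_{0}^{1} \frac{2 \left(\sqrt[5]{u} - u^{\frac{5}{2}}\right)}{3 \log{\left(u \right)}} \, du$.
$\log{\left(\frac{2 \sqrt[3]{630}}{35} \right)}$

Introduce a parameter $a$ in the exponent: let $I(a) = \int_{0}^{1} \frac{2 \left(- u^{\frac{5}{2}} + u^{a}\right)}{3 \log{\left(u \right)}} \, du$.

Since $\dfrac{\partial}{\partial a}\,u^{a} = u^{a} \ln u$, the $\ln u$ in the denominator cancels and
$$\frac{dI}{da} = \int_{0}^{1} \frac{2}{3} u^{a} \, du = \frac{2}{3} \left[\frac{u^{a+1}}{a+1}\right]_0^1 = \frac{2}{3 \left(a + 1\right)}.$$

Integrating with respect to $a$ gives $I(a) = \log{\left(\frac{2^{\frac{2}{3}} \sqrt[3]{7} \left(a + 1\right)^{\frac{2}{3}}}{7} \right)} + C$.

At $a = \frac{5}{2}$ the integrand is identically $0$, so $I(\frac{5}{2}) = 0$. The closed form gives $0$, hence $C = 0$.

Setting $a = \frac{1}{5}$:
$$I = \log{\left(\frac{2 \sqrt[3]{630}}{35} \right)}.$$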